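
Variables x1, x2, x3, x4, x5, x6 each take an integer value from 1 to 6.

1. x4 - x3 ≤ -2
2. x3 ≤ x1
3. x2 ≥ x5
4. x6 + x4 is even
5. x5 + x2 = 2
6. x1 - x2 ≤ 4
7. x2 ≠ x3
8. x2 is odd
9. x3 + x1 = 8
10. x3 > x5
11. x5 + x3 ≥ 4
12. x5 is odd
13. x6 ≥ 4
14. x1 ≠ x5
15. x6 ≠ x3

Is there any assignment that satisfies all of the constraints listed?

Take x1 = 4, x2 = 1, x3 = 4, x4 = 1, x5 = 1, x6 = 5. Then constraint 1: x4 - x3 = -3; constraint 5: x5 + x2 = 2; constraint 6: x1 - x2 = 3, and every other listed constraint is also met.

Satisfiable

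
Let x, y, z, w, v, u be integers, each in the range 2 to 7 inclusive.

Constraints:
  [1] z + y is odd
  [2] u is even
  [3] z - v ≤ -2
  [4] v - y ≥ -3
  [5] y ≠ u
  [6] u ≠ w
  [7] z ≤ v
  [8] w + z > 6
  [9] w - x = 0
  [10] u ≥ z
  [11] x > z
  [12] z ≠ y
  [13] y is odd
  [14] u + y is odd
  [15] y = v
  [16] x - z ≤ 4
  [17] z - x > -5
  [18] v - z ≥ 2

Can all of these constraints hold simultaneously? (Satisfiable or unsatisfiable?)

Satisfiable

The assignment x = 5, y = 7, z = 2, w = 5, v = 7, u = 6 works:
  constraint 3 holds since z - v = -5.
  constraint 4 holds since v - y = 0.
The rest check out directly.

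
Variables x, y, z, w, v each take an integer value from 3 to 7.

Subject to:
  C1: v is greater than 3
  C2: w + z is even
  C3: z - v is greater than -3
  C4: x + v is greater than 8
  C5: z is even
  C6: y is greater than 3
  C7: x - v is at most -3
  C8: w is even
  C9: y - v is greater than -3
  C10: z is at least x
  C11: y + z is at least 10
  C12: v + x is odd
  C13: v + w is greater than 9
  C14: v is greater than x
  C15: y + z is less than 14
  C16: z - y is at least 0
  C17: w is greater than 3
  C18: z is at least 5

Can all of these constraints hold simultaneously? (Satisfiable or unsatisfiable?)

The assignment x = 3, y = 6, z = 6, w = 4, v = 6 works:
  constraint 3 holds since z - v = 0.
  constraint 4 holds since x + v = 9.
The rest check out directly.

Satisfiable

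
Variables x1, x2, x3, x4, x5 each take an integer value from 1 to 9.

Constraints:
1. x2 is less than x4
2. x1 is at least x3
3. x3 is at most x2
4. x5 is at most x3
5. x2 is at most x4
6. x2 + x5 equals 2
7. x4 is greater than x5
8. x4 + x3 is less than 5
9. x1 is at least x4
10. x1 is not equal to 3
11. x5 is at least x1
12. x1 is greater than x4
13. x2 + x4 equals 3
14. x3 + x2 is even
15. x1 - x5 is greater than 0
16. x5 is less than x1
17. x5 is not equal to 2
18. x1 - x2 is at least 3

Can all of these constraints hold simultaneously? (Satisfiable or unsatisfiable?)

Constraints 1, 3, 4, 11, and 12 give x4 < x1, x1 ≤ x5, x5 ≤ x3, x3 ≤ x2, x2 < x4. Chaining: x4 < x1 ≤ x5 ≤ x3 ≤ x2 < x4, which forces x4 < x4 — impossible.

Unsatisfiable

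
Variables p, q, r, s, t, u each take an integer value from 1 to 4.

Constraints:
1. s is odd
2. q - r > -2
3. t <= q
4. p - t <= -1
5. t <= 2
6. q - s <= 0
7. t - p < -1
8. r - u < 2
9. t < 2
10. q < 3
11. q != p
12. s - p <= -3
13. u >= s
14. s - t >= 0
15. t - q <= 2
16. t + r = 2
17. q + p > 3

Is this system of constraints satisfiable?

Constraints 4, 6, 12, and 15 give s − q ≥ 0, q − t ≥ -2, t − p ≥ 1, p − s ≥ 3.
Adding all 4 inequalities: the left sides telescope to 0, and the right sides sum to 0 + (-2) + 1 + 3 = 2. So 0 ≥ 2, which is false.

Unsatisfiable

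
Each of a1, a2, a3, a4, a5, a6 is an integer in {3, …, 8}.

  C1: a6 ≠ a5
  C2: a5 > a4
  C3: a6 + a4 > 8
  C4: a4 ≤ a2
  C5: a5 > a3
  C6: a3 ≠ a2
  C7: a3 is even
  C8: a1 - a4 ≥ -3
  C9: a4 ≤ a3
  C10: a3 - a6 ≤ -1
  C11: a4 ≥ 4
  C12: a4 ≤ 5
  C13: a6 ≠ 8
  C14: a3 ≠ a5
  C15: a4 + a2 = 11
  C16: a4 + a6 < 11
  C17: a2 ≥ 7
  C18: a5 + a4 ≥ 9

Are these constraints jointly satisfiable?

The assignment a1 = 4, a2 = 7, a3 = 4, a4 = 4, a5 = 7, a6 = 6 works:
  constraint 3 holds since a6 + a4 = 10.
  constraint 8 holds since a1 - a4 = 0.
  constraint 10 holds since a3 - a6 = -2.
The rest check out directly.

Satisfiable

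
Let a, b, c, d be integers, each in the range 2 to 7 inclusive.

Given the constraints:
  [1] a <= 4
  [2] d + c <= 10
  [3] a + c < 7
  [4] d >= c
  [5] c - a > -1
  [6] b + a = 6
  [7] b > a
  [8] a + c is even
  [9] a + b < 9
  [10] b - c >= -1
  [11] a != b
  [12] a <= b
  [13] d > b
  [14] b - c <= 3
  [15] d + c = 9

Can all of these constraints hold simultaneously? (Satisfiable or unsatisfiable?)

Satisfiable

Try a = 2, b = 4, c = 2, d = 7.
Check constraint 2: d + c = 9; constraint 3: a + c = 4; constraint 5: c - a = 0. The remaining constraints are straightforward to verify.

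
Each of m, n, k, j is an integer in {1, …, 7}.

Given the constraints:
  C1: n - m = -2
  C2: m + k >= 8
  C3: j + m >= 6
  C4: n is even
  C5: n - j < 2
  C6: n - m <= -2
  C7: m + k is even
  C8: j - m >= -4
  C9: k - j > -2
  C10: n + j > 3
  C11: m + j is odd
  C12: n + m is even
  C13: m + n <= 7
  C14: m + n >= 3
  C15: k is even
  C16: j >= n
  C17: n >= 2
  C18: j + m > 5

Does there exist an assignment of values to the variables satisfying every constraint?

The assignment m = 4, n = 2, k = 4, j = 3 works:
  constraint 1 holds since n - m = -2.
  constraint 2 holds since m + k = 8.
  constraint 3 holds since j + m = 7.
The rest check out directly.

Satisfiable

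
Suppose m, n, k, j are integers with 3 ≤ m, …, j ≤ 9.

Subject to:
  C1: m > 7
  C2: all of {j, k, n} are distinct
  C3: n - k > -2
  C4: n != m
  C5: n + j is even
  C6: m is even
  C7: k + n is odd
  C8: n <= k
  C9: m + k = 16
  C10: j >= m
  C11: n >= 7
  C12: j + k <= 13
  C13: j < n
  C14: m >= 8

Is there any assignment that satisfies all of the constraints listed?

From constraints 10 and 14: j ≥ m ≥ 8. From constraints 8 and 11: k ≥ n ≥ 7. Hence j + k ≥ 15. But constraint 12 requires j + k ≤ 13, and 13 < 15. Contradiction.

Unsatisfiable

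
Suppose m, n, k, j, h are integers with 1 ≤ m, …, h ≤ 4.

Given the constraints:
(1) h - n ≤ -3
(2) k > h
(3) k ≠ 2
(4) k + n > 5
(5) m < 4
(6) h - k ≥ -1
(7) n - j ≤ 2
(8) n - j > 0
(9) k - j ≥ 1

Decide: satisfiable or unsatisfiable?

Unsatisfiable

Constraints 1, 6, 7, and 9 give h − k ≥ -1, k − j ≥ 1, j − n ≥ -2, n − h ≥ 3.
Adding all 4 inequalities: the left sides telescope to 0, and the right sides sum to (-1) + 1 + (-2) + 3 = 1. So 0 ≥ 1, which is false.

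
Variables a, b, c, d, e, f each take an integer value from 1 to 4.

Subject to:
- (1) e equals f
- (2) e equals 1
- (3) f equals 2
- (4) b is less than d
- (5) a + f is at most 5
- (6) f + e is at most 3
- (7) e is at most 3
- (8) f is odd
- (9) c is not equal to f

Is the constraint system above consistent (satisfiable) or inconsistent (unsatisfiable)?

Unsatisfiable

Constraint 2 fixes e = 1 and constraint 3 fixes f = 2, but constraint 1 requires e = f. Since 1 ≠ 2, contradiction.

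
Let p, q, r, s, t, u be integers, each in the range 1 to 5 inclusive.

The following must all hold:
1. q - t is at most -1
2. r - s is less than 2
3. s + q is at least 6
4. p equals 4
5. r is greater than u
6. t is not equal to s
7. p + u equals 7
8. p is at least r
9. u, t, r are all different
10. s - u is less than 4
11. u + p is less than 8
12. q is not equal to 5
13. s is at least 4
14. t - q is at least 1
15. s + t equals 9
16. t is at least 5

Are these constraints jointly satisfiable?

Take p = 4, q = 3, r = 4, s = 4, t = 5, u = 3. Then constraint 1: q - t = -2; constraint 2: r - s = 0; constraint 3: s + q = 7, and every other listed constraint is also met.

Satisfiable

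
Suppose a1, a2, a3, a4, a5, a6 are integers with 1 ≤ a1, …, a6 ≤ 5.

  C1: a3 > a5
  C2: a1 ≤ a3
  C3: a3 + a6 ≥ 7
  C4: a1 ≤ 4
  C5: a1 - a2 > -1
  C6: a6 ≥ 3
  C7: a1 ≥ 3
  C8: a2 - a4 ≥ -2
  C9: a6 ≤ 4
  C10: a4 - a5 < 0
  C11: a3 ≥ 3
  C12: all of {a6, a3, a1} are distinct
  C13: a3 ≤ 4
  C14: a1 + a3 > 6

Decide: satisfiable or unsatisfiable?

Constraints 4, 6, 7, 9, 11, and 13 confine each of a6, a3, a1 to the 2 values {3, 4}.
Constraint 12 requires all 3 of them to be distinct, but only 2 values are available — impossible by the pigeonhole principle.

Unsatisfiable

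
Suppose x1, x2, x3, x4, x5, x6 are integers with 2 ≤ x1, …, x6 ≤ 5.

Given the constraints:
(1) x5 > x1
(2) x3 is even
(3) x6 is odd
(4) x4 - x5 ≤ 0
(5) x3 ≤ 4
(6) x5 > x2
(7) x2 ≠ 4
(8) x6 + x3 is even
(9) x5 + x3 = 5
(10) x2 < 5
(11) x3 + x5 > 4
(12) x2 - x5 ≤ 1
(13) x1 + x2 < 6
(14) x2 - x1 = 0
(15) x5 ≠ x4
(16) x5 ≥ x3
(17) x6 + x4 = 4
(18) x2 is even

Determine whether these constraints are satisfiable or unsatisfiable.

Constraint 3 makes x6 odd and constraint 2 makes x3 even, so x6 + x3 must be odd. Constraint 8 says x6 + x3 is even — contradiction.

Unsatisfiable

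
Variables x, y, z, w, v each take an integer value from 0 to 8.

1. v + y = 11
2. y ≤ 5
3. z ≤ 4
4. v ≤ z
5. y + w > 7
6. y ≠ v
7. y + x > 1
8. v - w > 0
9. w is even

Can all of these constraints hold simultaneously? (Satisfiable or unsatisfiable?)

From constraints 3 and 4: v ≤ z ≤ 4. From constraint 2: y ≤ 5. Hence v + y ≤ 9. But constraint 1 requires v + y = 11, and 11 > 9. Contradiction.

Unsatisfiable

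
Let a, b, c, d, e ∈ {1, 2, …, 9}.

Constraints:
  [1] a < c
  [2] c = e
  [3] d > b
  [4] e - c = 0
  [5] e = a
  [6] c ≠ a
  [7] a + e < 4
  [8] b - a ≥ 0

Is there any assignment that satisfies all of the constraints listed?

From constraints 2 and 5, c = e = a, so c = a. But constraint 6 says c ≠ a. Contradiction.

Unsatisfiable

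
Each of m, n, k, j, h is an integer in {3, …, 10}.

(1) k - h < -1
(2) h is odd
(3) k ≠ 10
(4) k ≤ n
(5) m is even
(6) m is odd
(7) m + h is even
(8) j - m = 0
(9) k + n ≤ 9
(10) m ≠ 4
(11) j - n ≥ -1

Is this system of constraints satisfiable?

Constraint 5 makes m even and constraint 2 makes h odd, so m + h must be odd. Constraint 7 says m + h is even — contradiction.

Unsatisfiable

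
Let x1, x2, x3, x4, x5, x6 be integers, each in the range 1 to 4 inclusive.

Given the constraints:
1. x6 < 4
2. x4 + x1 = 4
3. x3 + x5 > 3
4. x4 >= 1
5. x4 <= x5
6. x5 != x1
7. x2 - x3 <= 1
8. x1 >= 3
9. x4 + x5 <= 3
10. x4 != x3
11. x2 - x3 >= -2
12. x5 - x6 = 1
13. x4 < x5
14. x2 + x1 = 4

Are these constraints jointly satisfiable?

Setting (x1, x2, x3, x4, x5, x6) = (3, 1, 2, 1, 2, 1) satisfies everything: constraint 2: x4 + x1 = 4; constraint 3: x3 + x5 = 4; constraint 7: x2 - x3 = -1, and the others follow.

Satisfiable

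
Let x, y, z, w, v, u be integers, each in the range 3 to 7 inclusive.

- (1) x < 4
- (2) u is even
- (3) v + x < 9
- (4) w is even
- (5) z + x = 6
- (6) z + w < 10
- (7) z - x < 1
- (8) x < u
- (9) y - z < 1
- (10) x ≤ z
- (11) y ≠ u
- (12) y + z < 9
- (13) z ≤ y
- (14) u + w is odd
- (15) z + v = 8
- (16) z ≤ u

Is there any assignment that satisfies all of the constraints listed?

Constraint 2 makes u even and constraint 4 makes w even, so u + w must be even. Constraint 14 says u + w is odd — contradiction.

Unsatisfiable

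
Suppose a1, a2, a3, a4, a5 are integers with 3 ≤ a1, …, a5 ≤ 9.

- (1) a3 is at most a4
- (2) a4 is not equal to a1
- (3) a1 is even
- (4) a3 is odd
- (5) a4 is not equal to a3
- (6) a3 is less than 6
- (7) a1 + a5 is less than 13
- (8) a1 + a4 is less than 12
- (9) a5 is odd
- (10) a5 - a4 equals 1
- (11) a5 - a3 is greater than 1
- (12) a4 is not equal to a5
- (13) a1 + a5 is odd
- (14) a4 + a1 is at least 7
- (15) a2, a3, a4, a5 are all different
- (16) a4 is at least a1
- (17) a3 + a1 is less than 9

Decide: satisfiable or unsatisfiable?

The assignment a1 = 4, a2 = 8, a3 = 3, a4 = 6, a5 = 7 works:
  constraint 7 holds since a1 + a5 = 11.
  constraint 8 holds since a1 + a4 = 10.
The rest check out directly.

Satisfiable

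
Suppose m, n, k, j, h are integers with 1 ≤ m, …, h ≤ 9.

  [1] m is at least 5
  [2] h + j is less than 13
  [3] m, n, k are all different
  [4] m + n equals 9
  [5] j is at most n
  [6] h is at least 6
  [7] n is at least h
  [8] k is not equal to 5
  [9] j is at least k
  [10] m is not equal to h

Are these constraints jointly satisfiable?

From constraint 1: m ≥ 5. From constraints 6 and 7: n ≥ h ≥ 6. Hence m + n ≥ 11. But constraint 4 requires m + n = 9, and 9 < 11. Contradiction.

Unsatisfiable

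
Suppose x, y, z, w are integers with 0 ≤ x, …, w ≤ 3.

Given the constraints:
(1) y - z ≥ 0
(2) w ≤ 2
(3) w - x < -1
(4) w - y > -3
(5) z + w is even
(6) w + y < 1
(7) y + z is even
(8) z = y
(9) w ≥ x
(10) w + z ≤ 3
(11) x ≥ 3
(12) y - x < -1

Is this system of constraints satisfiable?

Unsatisfiable

From constraint 11: x ≥ 3. From constraints 2 and 9: x ≤ w and w ≤ 2, so x ≤ 2. But 2 < 3, so no value of x works.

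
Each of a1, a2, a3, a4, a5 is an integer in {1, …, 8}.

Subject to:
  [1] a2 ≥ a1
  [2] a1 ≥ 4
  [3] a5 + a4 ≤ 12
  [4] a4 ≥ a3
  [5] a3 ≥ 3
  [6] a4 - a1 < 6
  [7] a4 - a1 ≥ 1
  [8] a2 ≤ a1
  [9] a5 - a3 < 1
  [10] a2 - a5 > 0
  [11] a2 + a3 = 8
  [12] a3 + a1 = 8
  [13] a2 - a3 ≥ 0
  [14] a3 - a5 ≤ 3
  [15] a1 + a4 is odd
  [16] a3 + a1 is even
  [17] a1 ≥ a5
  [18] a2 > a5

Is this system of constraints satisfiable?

Satisfiable

One satisfying assignment is a1 = 4, a2 = 4, a3 = 4, a4 = 7, a5 = 2.
For the less obvious constraints — constraint 3: a5 + a4 = 9; constraint 6: a4 - a1 = 3; constraint 7: a4 - a1 = 3 — and the others hold by inspection.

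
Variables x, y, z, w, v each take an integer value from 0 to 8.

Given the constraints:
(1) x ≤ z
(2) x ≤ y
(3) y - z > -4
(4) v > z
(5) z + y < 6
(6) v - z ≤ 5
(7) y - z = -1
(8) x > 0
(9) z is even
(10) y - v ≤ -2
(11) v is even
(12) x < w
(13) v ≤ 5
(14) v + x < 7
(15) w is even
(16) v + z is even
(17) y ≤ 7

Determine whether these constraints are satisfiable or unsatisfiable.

Setting (x, y, z, w, v) = (1, 1, 2, 2, 4) satisfies everything: constraint 3: y - z = -1; constraint 5: z + y = 3, and the others follow.

Satisfiable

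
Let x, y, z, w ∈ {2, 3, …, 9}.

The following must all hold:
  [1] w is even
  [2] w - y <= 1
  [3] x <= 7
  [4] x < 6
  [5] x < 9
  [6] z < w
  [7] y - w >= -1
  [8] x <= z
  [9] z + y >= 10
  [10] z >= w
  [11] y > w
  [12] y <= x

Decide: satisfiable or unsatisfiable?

Unsatisfiable

Constraints 6, 8, 11, and 12 give w < y, y ≤ x, x ≤ z, z < w. Chaining: w < y ≤ x ≤ z < w, which forces w < w — impossible.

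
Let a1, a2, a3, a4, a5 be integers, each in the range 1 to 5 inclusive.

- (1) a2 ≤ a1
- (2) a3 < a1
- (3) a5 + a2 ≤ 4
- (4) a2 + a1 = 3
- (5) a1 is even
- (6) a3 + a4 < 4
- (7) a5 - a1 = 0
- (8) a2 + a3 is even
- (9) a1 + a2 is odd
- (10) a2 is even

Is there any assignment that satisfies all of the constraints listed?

Constraint 5 makes a1 even and constraint 10 makes a2 even, so a1 + a2 must be even. Constraint 9 says a1 + a2 is odd — contradiction.

Unsatisfiable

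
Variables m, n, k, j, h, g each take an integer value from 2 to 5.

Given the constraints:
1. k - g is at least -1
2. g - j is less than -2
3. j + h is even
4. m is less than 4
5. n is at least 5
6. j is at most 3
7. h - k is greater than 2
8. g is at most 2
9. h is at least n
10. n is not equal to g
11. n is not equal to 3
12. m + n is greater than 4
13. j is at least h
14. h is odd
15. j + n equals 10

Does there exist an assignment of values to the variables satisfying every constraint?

Unsatisfiable

From constraints 5 and 9: h ≥ n and n ≥ 5, so h ≥ 5. From constraints 6 and 13: h ≤ j and j ≤ 3, so h ≤ 3. But 3 < 5, so no value of h works.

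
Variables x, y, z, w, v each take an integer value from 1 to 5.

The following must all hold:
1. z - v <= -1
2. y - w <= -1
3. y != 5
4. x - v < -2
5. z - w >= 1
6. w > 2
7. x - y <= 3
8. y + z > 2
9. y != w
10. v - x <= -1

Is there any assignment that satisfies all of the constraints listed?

Unsatisfiable

Constraints 1, 2, 5, 7, and 10 give y − x ≥ -3, x − v ≥ 1, v − z ≥ 1, z − w ≥ 1, w − y ≥ 1.
Adding all 5 inequalities: the left sides telescope to 0, and the right sides sum to (-3) + 1 + 1 + 1 + 1 = 1. So 0 ≥ 1, which is false.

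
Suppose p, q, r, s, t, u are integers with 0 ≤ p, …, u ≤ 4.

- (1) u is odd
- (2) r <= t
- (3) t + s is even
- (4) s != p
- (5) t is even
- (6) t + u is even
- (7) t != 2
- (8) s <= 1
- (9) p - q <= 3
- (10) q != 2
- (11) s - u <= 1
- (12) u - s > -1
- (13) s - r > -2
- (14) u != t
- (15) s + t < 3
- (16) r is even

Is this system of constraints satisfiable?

Unsatisfiable

Constraint 5 makes t even and constraint 1 makes u odd, so t + u must be odd. Constraint 6 says t + u is even — contradiction.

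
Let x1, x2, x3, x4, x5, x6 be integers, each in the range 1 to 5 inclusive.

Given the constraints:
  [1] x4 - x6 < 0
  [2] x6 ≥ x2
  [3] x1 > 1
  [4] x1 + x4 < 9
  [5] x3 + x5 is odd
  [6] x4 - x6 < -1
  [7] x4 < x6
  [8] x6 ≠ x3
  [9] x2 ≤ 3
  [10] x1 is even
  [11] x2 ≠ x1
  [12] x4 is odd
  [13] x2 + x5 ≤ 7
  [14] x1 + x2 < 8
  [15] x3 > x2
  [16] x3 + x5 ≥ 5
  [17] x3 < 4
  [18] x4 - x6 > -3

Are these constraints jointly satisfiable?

Satisfiable

Take x1 = 4, x2 = 2, x3 = 3, x4 = 3, x5 = 4, x6 = 5. Then constraint 1: x4 - x6 = -2; constraint 4: x1 + x4 = 7, and every other listed constraint is also met.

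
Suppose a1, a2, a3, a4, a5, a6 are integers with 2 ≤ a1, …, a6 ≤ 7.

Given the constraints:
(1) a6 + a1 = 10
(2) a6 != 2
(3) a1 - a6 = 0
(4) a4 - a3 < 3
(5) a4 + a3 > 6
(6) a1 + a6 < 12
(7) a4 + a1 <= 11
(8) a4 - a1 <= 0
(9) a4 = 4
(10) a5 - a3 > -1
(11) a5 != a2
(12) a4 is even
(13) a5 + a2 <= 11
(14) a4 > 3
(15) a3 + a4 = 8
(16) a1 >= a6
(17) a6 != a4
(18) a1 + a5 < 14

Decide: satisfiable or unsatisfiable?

One satisfying assignment is a1 = 5, a2 = 5, a3 = 4, a4 = 4, a5 = 6, a6 = 5.
For the less obvious constraints — constraint 1: a6 + a1 = 10; constraint 3: a1 - a6 = 0 — and the others hold by inspection.

Satisfiable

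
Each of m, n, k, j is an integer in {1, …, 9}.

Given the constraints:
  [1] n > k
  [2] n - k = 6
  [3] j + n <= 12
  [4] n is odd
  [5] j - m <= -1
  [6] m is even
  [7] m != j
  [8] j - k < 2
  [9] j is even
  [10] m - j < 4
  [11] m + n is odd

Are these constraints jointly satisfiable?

Satisfiable

Setting (m, n, k, j) = (4, 9, 3, 2) satisfies everything: constraint 2: n - k = 6; constraint 3: j + n = 11, and the others follow.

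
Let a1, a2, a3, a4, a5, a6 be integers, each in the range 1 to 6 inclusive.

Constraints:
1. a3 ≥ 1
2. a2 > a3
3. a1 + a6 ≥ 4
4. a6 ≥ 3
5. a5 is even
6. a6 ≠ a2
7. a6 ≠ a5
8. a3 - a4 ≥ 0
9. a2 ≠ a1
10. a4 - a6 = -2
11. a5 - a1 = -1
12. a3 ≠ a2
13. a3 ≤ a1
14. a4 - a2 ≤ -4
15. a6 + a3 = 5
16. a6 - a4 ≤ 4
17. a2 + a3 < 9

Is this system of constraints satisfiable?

One satisfying assignment is a1 = 3, a2 = 6, a3 = 2, a4 = 1, a5 = 2, a6 = 3.
For the less obvious constraints — constraint 3: a1 + a6 = 6; constraint 8: a3 - a4 = 1 — and the others hold by inspection.

Satisfiable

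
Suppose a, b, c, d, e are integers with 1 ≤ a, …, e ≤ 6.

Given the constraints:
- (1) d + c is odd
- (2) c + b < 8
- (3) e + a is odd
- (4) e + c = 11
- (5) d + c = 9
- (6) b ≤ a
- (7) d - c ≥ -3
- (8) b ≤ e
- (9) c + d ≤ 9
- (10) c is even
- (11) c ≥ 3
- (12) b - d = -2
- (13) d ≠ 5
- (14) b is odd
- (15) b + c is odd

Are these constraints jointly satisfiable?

Satisfiable

Try a = 4, b = 1, c = 6, d = 3, e = 5.
Check constraint 2: c + b = 7; constraint 4: e + c = 11. The remaining constraints are straightforward to verify.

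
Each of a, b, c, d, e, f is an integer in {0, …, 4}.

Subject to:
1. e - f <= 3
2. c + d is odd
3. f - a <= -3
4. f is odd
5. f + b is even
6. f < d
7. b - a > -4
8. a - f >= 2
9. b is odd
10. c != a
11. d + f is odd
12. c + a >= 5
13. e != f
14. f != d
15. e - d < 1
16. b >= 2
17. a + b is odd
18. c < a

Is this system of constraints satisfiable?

Take a = 4, b = 3, c = 3, d = 4, e = 4, f = 1. Then constraint 1: e - f = 3; constraint 3: f - a = -3, and every other listed constraint is also met.

Satisfiable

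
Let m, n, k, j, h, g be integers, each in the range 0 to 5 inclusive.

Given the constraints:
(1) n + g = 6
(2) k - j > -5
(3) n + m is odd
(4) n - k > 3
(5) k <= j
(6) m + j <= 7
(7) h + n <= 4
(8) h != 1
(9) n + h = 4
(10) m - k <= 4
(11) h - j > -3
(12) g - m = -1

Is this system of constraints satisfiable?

Try m = 3, n = 4, k = 0, j = 2, h = 0, g = 2.
Check constraint 1: n + g = 6; constraint 2: k - j = -2; constraint 4: n - k = 4. The remaining constraints are straightforward to verify.

Satisfiable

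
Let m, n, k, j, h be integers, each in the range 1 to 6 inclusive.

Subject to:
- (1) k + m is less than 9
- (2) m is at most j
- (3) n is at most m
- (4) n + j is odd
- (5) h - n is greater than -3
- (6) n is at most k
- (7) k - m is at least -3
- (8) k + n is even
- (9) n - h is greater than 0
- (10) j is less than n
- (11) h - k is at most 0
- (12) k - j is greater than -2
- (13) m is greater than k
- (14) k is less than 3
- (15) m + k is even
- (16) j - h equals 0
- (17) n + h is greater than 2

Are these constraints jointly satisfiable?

Unsatisfiable

Constraints 2, 6, 10, and 13 give m ≤ j, j < n, n ≤ k, k < m. Chaining: m ≤ j < n ≤ k < m, which forces m < m — impossible.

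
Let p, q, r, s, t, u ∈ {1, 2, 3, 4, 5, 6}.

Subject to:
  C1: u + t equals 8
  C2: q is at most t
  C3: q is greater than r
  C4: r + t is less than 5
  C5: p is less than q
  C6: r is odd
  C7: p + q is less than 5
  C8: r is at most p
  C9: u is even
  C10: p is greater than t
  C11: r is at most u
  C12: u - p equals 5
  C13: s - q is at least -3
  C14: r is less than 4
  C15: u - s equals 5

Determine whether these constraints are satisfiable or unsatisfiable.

Unsatisfiable

Constraints 2, 5, and 10 give t < p, p < q, q ≤ t. Chaining: t < p < q ≤ t, which forces t < t — impossible.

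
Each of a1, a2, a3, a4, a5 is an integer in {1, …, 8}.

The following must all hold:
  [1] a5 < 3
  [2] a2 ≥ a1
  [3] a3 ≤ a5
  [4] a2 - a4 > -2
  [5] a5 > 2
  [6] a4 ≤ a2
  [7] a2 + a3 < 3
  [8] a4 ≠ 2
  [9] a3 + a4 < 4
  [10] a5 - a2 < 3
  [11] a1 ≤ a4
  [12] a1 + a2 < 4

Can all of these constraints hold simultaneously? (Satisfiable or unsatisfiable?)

Unsatisfiable

From constraint 5: a5 ≥ 3. From constraint 1: a5 ≤ 2. But 2 < 3, so no value of a5 works.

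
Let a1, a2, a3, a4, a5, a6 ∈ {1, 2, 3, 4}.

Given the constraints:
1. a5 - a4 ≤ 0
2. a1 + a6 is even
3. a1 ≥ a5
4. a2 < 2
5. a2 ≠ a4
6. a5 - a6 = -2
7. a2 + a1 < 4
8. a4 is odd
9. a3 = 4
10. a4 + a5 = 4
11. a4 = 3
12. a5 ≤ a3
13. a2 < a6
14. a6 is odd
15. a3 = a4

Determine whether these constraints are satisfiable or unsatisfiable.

Unsatisfiable

Constraint 9 fixes a3 = 4 and constraint 11 fixes a4 = 3, but constraint 15 requires a3 = a4. Since 4 ≠ 3, contradiction.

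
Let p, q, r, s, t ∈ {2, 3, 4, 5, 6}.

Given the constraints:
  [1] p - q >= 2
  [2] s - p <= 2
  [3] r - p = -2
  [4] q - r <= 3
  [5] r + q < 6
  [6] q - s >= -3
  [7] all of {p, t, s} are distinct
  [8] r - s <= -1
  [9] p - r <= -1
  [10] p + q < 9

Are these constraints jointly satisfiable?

Constraints 1, 6, 8, and 9 give p − q ≥ 2, q − s ≥ -3, s − r ≥ 1, r − p ≥ 1.
Adding all 4 inequalities: the left sides telescope to 0, and the right sides sum to 2 + (-3) + 1 + 1 = 1. So 0 ≥ 1, which is false.

Unsatisfiable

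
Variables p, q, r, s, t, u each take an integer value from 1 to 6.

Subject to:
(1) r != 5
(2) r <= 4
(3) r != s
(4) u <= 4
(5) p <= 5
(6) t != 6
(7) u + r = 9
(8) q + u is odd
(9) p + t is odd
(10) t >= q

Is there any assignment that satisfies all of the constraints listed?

From constraint 4: u ≤ 4. From constraint 2: r ≤ 4. Hence u + r ≤ 8. But constraint 7 requires u + r = 9, and 9 > 8. Contradiction.

Unsatisfiable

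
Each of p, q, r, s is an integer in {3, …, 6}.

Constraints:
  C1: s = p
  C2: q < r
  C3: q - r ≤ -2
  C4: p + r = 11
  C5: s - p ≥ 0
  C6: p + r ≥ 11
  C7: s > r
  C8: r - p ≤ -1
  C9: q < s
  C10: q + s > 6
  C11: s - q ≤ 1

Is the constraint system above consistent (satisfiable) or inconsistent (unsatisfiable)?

Constraints 3, 5, 8, and 11 give p − r ≥ 1, r − q ≥ 2, q − s ≥ -1, s − p ≥ 0.
Adding all 4 inequalities: the left sides telescope to 0, and the right sides sum to 1 + 2 + (-1) + 0 = 2. So 0 ≥ 2, which is false.

Unsatisfiable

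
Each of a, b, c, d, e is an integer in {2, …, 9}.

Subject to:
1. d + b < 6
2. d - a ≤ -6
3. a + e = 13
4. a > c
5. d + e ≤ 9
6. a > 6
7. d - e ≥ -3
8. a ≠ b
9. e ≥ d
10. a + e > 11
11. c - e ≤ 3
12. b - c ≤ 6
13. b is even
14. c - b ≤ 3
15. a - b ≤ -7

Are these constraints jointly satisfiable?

Constraints 2, 7, 11, 12, and 15 give a − d ≥ 6, d − e ≥ -3, e − c ≥ -3, c − b ≥ -6, b − a ≥ 7.
Adding all 5 inequalities: the left sides telescope to 0, and the right sides sum to 6 + (-3) + (-3) + (-6) + 7 = 1. So 0 ≥ 1, which is false.

Unsatisfiable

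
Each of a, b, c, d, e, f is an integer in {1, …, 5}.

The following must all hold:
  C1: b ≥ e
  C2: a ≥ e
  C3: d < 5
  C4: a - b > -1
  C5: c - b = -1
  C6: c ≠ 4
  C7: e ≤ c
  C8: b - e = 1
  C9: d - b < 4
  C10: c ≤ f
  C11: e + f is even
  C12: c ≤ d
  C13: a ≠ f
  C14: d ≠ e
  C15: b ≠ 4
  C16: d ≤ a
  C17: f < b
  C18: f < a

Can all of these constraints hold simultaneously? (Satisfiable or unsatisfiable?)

Satisfiable

The assignment a = 4, b = 2, c = 1, d = 4, e = 1, f = 1 works:
  constraint 4 holds since a - b = 2.
  constraint 5 holds since c - b = -1.
  constraint 8 holds since b - e = 1.
The rest check out directly.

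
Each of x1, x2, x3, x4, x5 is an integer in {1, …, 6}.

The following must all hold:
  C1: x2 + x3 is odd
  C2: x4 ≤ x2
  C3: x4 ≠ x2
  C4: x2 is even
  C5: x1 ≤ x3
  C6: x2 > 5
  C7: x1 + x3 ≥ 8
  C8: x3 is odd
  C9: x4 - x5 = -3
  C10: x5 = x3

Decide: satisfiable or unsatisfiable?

Satisfiable

Take x1 = 4, x2 = 6, x3 = 5, x4 = 2, x5 = 5. Then constraint 7: x1 + x3 = 9; constraint 9: x4 - x5 = -3, and every other listed constraint is also met.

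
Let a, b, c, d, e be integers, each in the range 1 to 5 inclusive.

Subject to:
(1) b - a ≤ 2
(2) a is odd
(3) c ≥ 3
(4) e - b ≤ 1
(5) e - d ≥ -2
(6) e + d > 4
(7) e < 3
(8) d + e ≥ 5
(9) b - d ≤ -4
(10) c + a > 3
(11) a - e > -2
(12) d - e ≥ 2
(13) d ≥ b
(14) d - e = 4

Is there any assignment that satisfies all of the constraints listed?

Constraints 4, 5, and 9 give b − e ≥ -1, e − d ≥ -2, d − b ≥ 4.
Adding all 3 inequalities: the left sides telescope to 0, and the right sides sum to (-1) + (-2) + 4 = 1. So 0 ≥ 1, which is false.

Unsatisfiable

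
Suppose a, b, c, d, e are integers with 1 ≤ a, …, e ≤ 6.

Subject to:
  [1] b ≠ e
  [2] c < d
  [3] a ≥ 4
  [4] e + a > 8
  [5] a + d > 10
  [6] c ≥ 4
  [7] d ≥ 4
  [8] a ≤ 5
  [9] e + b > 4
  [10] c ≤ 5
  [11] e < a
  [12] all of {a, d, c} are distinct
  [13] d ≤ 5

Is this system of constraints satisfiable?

Constraints 3, 6, 7, 8, 10, and 13 confine each of a, d, c to the 2 values {4, 5}.
Constraint 12 requires all 3 of them to be distinct, but only 2 values are available — impossible by the pigeonhole principle.

Unsatisfiable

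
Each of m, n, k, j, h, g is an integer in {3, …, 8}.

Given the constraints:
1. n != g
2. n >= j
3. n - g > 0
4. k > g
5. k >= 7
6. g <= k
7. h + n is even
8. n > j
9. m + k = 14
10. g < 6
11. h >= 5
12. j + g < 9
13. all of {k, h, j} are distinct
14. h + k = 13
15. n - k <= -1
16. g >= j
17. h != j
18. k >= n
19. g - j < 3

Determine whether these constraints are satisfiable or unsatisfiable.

Try m = 7, n = 6, k = 7, j = 3, h = 6, g = 3.
Check constraint 3: n - g = 3; constraint 9: m + k = 14; constraint 12: j + g = 6. The remaining constraints are straightforward to verify.

Satisfiable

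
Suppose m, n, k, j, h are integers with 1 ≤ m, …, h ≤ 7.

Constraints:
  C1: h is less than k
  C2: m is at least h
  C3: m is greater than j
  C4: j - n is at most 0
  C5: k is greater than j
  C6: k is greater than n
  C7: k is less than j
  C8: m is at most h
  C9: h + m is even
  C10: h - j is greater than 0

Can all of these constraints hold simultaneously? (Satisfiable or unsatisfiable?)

Constraints 1, 3, 7, and 8 give h < k, k < j, j < m, m ≤ h. Chaining: h < k < j < m ≤ h, which forces h < h — impossible.

Unsatisfiable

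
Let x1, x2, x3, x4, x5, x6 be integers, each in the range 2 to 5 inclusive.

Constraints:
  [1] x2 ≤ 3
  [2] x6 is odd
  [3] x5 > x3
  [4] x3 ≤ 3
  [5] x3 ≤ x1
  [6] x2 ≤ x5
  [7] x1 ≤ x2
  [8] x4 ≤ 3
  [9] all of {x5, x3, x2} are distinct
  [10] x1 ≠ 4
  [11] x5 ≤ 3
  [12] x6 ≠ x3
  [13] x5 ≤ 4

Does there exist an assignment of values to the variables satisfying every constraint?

Constraints 1, 4, and 11 confine each of x5, x3, x2 to the 2 values {2, 3} (the domain already gives each ≥ 2).
Constraint 9 requires all 3 of them to be distinct, but only 2 values are available — impossible by the pigeonhole principle.

Unsatisfiable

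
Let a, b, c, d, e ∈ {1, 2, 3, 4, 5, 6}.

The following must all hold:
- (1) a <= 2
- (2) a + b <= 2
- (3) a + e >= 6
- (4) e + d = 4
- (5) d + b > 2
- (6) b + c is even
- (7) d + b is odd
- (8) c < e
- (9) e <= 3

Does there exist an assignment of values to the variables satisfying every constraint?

Unsatisfiable

From constraint 1: a ≤ 2. From constraint 9: e ≤ 3. Hence a + e ≤ 5. But constraint 3 requires a + e ≥ 6, and 6 > 5. Contradiction.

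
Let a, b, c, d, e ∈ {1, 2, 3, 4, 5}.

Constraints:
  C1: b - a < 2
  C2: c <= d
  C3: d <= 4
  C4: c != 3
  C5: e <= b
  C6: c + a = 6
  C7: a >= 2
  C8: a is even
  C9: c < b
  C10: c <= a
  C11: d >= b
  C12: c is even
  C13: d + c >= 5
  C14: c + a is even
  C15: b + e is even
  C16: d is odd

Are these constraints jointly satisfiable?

Satisfiable

Take a = 4, b = 3, c = 2, d = 3, e = 3. Then constraint 1: b - a = -1; constraint 6: c + a = 6; constraint 13: d + c = 5, and every other listed constraint is also met.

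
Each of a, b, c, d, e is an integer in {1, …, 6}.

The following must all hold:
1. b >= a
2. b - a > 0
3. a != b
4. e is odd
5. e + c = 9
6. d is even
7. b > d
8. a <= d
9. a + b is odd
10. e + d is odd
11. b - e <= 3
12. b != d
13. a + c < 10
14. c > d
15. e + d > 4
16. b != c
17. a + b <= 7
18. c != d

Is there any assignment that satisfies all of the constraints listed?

Try a = 2, b = 3, c = 6, d = 2, e = 3.
Check constraint 2: b - a = 1; constraint 5: e + c = 9; constraint 11: b - e = 0. The remaining constraints are straightforward to verify.

Satisfiable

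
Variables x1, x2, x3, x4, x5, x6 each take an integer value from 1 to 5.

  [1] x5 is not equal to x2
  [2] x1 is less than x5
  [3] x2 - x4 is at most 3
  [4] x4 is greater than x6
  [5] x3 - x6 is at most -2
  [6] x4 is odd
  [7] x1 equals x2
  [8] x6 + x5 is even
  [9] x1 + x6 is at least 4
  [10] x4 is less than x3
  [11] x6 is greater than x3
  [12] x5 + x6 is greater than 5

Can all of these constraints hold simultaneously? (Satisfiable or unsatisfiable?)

Constraints 4, 10, and 11 give x6 < x4, x4 < x3, x3 < x6. Chaining: x6 < x4 < x3 < x6, which forces x6 < x6 — impossible.

Unsatisfiable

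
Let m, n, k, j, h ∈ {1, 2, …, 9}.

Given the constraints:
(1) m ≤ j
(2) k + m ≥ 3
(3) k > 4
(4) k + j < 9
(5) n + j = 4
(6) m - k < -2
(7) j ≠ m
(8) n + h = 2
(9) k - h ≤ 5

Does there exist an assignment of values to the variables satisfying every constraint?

Satisfiable

One satisfying assignment is m = 1, n = 1, k = 5, j = 3, h = 1.
For the less obvious constraints — constraint 2: k + m = 6; constraint 4: k + j = 8; constraint 5: n + j = 4 — and the others hold by inspection.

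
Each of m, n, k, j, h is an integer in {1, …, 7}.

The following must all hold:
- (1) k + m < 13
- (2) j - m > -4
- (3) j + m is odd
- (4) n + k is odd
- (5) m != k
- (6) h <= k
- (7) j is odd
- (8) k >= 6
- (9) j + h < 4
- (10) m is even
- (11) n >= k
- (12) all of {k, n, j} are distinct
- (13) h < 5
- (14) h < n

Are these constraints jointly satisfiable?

The assignment m = 4, n = 7, k = 6, j = 1, h = 2 works:
  constraint 1 holds since k + m = 10.
  constraint 2 holds since j - m = -3.
  constraint 9 holds since j + h = 3.
The rest check out directly.

Satisfiable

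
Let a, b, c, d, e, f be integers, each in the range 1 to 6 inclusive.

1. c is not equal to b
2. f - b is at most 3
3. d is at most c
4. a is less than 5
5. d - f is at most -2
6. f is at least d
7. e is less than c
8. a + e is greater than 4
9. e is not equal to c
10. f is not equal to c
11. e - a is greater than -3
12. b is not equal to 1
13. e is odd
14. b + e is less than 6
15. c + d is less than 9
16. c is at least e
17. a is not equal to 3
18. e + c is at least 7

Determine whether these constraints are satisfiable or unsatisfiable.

Take a = 4, b = 2, c = 5, d = 2, e = 3, f = 4. Then constraint 2: f - b = 2; constraint 5: d - f = -2, and every other listed constraint is also met.

Satisfiable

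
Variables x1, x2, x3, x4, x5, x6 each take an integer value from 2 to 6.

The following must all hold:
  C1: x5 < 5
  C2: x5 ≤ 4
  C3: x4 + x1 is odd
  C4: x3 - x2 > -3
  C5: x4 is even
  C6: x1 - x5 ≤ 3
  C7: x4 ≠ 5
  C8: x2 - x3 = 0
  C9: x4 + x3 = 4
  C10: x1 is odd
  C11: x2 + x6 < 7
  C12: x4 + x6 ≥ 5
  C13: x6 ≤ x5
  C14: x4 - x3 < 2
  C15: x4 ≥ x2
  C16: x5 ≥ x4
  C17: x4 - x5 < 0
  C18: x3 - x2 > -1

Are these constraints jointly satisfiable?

Try x1 = 3, x2 = 2, x3 = 2, x4 = 2, x5 = 3, x6 = 3.
Check constraint 4: x3 - x2 = 0; constraint 6: x1 - x5 = 0. The remaining constraints are straightforward to verify.

Satisfiable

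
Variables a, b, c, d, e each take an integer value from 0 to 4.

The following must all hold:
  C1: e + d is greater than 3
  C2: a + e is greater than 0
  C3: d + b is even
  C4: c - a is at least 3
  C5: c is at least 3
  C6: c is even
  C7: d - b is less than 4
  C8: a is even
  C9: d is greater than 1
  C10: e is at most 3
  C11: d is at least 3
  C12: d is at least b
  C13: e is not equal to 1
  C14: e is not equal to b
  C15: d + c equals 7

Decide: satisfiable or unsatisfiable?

Setting (a, b, c, d, e) = (0, 1, 4, 3, 2) satisfies everything: constraint 1: e + d = 5; constraint 2: a + e = 2; constraint 4: c - a = 4, and the others follow.

Satisfiable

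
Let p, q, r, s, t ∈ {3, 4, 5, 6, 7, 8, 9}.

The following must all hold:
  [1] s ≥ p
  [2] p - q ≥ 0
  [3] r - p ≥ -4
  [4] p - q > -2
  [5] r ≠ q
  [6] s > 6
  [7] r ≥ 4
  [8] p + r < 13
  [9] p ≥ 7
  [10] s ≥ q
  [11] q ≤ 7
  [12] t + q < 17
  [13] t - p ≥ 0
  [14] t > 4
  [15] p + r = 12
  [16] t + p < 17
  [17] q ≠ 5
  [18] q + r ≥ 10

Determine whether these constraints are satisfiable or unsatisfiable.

Satisfiable

The assignment p = 7, q = 7, r = 5, s = 9, t = 7 works:
  constraint 2 holds since p - q = 0.
  constraint 3 holds since r - p = -2.
  constraint 4 holds since p - q = 0.
The rest check out directly.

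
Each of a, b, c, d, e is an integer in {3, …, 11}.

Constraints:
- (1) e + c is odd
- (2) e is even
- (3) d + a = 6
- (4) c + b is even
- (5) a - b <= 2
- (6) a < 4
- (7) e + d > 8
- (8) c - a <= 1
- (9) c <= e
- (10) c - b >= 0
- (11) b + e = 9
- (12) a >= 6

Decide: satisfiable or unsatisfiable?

From constraint 12: a ≥ 6. From constraint 6: a ≤ 3. But 3 < 6, so no value of a works.

Unsatisfiable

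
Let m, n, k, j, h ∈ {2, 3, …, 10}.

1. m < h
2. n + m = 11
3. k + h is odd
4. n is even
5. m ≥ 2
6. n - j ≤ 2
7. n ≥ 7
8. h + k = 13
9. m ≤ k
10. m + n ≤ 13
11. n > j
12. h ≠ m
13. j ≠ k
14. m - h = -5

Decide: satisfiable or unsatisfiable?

One satisfying assignment is m = 3, n = 8, k = 5, j = 7, h = 8.
For the less obvious constraints — constraint 2: n + m = 11; constraint 6: n - j = 1; constraint 8: h + k = 13 — and the others hold by inspection.

Satisfiable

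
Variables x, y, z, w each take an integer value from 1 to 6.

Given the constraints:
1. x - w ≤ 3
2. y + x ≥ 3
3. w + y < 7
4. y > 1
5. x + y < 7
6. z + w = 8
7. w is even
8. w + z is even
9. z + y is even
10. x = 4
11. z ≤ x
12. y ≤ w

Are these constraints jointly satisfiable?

One satisfying assignment is x = 4, y = 2, z = 4, w = 4.
For the less obvious constraints — constraint 1: x - w = 0; constraint 2: y + x = 6 — and the others hold by inspection.

Satisfiable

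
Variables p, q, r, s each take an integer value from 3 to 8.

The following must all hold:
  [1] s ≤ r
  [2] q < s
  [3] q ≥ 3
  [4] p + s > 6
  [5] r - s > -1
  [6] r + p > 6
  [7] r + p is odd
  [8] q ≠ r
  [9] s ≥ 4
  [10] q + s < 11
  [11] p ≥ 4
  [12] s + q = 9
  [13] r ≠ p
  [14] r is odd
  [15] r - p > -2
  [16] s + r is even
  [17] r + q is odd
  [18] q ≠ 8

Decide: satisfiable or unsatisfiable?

Take p = 4, q = 4, r = 5, s = 5. Then constraint 4: p + s = 9; constraint 5: r - s = 0, and every other listed constraint is also met.

Satisfiable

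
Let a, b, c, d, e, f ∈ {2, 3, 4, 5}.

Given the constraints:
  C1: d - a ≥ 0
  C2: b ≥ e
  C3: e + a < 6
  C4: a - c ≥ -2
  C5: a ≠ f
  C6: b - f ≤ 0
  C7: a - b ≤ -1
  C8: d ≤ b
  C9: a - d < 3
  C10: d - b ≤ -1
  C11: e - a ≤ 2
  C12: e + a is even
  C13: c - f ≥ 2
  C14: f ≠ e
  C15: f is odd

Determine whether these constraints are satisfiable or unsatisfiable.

Unsatisfiable

Constraints 1, 4, 6, 10, and 13 give c − f ≥ 2, f − b ≥ 0, b − d ≥ 1, d − a ≥ 0, a − c ≥ -2.
Adding all 5 inequalities: the left sides telescope to 0, and the right sides sum to 2 + 0 + 1 + 0 + (-2) = 1. So 0 ≥ 1, which is false.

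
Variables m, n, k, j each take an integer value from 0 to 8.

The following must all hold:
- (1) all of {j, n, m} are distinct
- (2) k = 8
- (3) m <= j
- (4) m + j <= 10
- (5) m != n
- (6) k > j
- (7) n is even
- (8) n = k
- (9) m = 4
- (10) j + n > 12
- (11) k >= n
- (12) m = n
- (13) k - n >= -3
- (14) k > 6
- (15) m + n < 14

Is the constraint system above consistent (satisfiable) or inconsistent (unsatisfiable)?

Unsatisfiable

Constraint 9 fixes m = 4 and constraint 2 fixes k = 8. Constraints 8 and 12 give m = n = k, so m = k. But 4 ≠ 8 — contradiction.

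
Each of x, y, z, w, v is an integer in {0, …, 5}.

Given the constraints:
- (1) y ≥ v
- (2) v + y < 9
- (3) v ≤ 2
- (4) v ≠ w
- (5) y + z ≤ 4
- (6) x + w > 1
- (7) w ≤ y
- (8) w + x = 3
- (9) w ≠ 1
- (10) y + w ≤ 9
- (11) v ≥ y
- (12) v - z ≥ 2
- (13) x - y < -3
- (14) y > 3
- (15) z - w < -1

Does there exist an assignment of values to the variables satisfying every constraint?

From constraint 14: y ≥ 4. From constraints 3 and 11: y ≤ v and v ≤ 2, so y ≤ 2. But 2 < 4, so no value of y works.

Unsatisfiable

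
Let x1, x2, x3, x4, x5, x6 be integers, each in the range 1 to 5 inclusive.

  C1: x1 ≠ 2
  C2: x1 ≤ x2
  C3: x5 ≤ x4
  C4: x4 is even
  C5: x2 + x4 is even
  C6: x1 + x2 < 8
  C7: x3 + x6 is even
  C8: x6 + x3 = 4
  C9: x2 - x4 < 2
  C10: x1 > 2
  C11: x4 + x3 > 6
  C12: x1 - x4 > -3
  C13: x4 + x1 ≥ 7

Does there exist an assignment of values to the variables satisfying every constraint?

Satisfiable

Take x1 = 3, x2 = 4, x3 = 3, x4 = 4, x5 = 4, x6 = 1. Then constraint 6: x1 + x2 = 7; constraint 8: x6 + x3 = 4; constraint 9: x2 - x4 = 0, and every other listed constraint is also met.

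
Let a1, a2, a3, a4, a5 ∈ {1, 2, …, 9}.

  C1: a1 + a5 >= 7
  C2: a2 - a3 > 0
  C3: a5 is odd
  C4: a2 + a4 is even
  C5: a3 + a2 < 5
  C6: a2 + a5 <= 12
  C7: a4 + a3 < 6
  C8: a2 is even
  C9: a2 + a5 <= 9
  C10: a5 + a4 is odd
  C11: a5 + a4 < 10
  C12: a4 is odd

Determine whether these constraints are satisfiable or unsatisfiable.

Constraint 8 makes a2 even and constraint 12 makes a4 odd, so a2 + a4 must be odd. Constraint 4 says a2 + a4 is even — contradiction.

Unsatisfiable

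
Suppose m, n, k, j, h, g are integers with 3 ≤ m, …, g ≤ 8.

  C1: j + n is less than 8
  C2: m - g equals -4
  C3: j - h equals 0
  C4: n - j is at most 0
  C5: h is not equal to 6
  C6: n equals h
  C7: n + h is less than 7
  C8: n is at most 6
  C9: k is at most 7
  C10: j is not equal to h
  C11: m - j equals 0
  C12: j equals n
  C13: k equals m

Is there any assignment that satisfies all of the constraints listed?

Unsatisfiable

From constraints 6 and 12, j = n = h, so j = h. But constraint 10 says j ≠ h. Contradiction.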